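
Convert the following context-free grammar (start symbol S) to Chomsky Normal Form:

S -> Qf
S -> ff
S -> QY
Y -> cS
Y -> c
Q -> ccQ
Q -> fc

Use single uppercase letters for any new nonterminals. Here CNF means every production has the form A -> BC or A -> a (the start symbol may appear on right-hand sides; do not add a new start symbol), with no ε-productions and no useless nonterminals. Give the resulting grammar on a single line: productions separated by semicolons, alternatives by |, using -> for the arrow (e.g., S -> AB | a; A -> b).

No ε-productions.
No unit productions to eliminate.
TERM: introduce A -> c, B -> f and substitute in every rule of length ≥2.
BIN: Q -> AAQ becomes Q -> AC, C -> AQ.

S -> BB | QB | QY; A -> c; B -> f; C -> AQ; Q -> AC | BA; Y -> c | AS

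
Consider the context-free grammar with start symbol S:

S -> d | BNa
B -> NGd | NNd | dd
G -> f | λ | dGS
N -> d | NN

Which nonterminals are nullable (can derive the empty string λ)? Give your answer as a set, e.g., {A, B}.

{G}

Directly nullable (have an ε-rule): {G}.
Not nullable: B, N, S — each has a terminal in every rule's right-hand side or depends on a non-nullable symbol.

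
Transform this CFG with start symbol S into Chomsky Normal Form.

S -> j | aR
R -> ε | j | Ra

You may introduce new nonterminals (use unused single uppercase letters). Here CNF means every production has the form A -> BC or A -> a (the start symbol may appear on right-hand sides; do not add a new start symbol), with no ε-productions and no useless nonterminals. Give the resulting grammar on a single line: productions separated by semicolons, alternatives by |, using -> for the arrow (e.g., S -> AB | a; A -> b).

Nullable: {R}; after ε-elimination: S -> a | j | aR; R -> a | j | Ra.
No unit productions to eliminate.
TERM: introduce A -> a and substitute in every rule of length ≥2.

S -> a | j | AR; A -> a; R -> a | j | RA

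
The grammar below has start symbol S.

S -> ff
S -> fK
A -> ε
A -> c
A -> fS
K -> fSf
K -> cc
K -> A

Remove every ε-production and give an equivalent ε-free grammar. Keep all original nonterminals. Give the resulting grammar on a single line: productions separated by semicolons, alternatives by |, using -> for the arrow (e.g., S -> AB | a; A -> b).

S -> f | fK | ff; A -> c | fS; K -> A | cc | fSf

Nullable set: {A, K}.
S -> fK: K nullable, giving f | fK.
Drop A -> ε.
K -> A: A nullable, giving A.
Unchanged (no nullable symbols): S -> ff; A -> c; A -> fS; K -> cc; K -> fSf.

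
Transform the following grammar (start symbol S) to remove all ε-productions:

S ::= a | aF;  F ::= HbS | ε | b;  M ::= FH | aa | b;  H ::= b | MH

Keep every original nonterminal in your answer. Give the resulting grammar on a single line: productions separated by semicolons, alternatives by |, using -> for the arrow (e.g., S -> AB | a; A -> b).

S -> a | aF; F -> b | HbS; H -> b | MH; M -> H | b | FH | aa

Nullable set: {F}.
S -> aF: F nullable, giving a | aF.
Drop F -> ε.
M -> FH: F nullable, giving FH | H.
Unchanged (no nullable symbols): S -> a; F -> HbS; F -> b; H -> MH; H -> b; M -> aa; M -> b.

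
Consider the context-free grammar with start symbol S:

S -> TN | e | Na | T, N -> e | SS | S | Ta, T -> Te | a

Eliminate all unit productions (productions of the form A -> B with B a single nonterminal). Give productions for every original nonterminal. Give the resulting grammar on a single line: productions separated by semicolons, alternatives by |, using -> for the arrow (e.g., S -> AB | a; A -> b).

S -> a | e | Na | TN | Te; N -> a | e | Na | SS | TN | Ta | Te; T -> a | Te

Unit productions: N->S, S->T.
Unit pairs (A ⇒* B via units): (N,S), (N,T), (S,T).
S: inherits non-unit rules of {S, T} → Na | TN | Te | a | e.
N: inherits non-unit rules of {N, S, T} → Na | SS | TN | Ta | Te | a | e.
T: inherits non-unit rules of {T} → Te | a.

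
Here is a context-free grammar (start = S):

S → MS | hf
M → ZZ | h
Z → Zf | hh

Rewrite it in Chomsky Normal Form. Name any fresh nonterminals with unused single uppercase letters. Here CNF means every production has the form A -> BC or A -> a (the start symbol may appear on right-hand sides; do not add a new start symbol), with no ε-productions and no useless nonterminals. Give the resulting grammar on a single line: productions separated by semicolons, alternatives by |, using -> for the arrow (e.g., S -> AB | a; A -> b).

No ε-productions.
No unit productions to eliminate.
TERM: introduce B -> f, A -> h and substitute in every rule of length ≥2.

S -> AB | MS; A -> h; B -> f; M -> h | ZZ; Z -> AA | ZB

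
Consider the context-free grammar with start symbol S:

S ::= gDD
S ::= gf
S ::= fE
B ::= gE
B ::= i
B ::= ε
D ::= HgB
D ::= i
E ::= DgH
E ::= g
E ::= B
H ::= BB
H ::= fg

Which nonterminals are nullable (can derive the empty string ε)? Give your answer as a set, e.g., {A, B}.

Directly nullable (have an ε-rule): {B}.
E is nullable via E -> B (every symbol on the right is already known nullable).
H is nullable via H -> BB (every symbol on the right is already known nullable).
Not nullable: D, S — each has a terminal in every rule's right-hand side or depends on a non-nullable symbol.

{B, E, H}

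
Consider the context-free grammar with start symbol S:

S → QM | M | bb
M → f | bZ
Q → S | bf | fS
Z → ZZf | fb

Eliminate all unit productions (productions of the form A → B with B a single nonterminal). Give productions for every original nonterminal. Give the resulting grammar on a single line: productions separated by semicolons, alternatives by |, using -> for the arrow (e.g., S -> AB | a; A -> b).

Unit productions: Q->S, S->M.
Unit pairs (A ⇒* B via units): (Q,M), (Q,S), (S,M).
S: inherits non-unit rules of {M, S} → QM | bZ | bb | f.
M: inherits non-unit rules of {M} → bZ | f.
Q: inherits non-unit rules of {M, Q, S} → QM | bZ | bb | bf | f | fS.
Z: inherits non-unit rules of {Z} → ZZf | fb.

S -> f | QM | bZ | bb; M -> f | bZ; Q -> f | QM | bZ | bb | bf | fS; Z -> fb | ZZf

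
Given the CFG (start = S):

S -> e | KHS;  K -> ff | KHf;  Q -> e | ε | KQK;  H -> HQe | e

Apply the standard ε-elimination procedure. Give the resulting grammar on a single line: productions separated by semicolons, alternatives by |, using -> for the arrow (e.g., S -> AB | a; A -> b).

S -> e | KHS; H -> e | He | HQe; K -> ff | KHf; Q -> e | KK | KQK

Nullable set: {Q}.
H -> HQe: Q nullable, giving HQe | He.
Drop Q -> ε.
Q -> KQK: Q nullable, giving KK | KQK.
Unchanged (no nullable symbols): S -> KHS; S -> e; H -> e; K -> KHf; K -> ff; Q -> e.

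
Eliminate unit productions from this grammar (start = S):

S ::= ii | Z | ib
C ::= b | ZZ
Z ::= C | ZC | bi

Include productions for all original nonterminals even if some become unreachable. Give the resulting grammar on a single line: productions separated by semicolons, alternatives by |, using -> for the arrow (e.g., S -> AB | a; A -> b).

S -> b | ZC | ZZ | bi | ib | ii; C -> b | ZZ; Z -> b | ZC | ZZ | bi

Unit productions: S->Z, Z->C.
Unit pairs (A ⇒* B via units): (S,C), (S,Z), (Z,C).
S: inherits non-unit rules of {C, S, Z} → ZC | ZZ | b | bi | ib | ii.
C: inherits non-unit rules of {C} → ZZ | b.
Z: inherits non-unit rules of {C, Z} → ZC | ZZ | b | bi.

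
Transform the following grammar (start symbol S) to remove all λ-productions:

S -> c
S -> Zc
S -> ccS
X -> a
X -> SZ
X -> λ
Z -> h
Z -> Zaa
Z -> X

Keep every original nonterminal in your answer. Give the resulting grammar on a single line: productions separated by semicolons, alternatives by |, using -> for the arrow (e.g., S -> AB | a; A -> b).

S -> c | Zc | ccS; X -> S | a | SZ; Z -> X | h | aa | Zaa

Nullable set: {X, Z}.
S -> Zc: Z nullable, giving Zc | c.
Drop X -> λ.
X -> SZ: Z nullable, giving S | SZ.
Z -> X: X nullable, giving X.
Z -> Zaa: Z nullable, giving Zaa | aa.
Unchanged (no nullable symbols): S -> c; S -> ccS; X -> a; Z -> h.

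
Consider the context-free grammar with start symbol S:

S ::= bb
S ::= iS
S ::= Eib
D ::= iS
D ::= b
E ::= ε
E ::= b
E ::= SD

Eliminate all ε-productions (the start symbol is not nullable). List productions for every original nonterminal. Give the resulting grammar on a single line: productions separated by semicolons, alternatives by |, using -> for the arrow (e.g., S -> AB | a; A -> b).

Nullable set: {E}.
S -> Eib: E nullable, giving Eib | ib.
Drop E -> ε.
Unchanged (no nullable symbols): S -> bb; S -> iS; D -> b; D -> iS; E -> SD; E -> b.

S -> bb | iS | ib | Eib; D -> b | iS; E -> b | SD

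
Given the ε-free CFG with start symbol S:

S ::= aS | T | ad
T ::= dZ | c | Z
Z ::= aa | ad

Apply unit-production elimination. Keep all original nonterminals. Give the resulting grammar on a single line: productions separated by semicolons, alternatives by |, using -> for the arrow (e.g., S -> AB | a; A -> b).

S -> c | aS | aa | ad | dZ; T -> c | aa | ad | dZ; Z -> aa | ad

Unit productions: S->T, T->Z.
Unit pairs (A ⇒* B via units): (S,T), (S,Z), (T,Z).
S: inherits non-unit rules of {S, T, Z} → aS | aa | ad | c | dZ.
T: inherits non-unit rules of {T, Z} → aa | ad | c | dZ.
Z: inherits non-unit rules of {Z} → aa | ad.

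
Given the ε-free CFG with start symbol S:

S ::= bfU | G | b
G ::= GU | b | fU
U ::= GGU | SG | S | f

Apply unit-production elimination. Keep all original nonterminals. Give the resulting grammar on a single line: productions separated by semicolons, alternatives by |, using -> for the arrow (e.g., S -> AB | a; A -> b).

Unit productions: S->G, U->S.
Unit pairs (A ⇒* B via units): (S,G), (U,G), (U,S).
S: inherits non-unit rules of {G, S} → GU | b | bfU | fU.
G: inherits non-unit rules of {G} → GU | b | fU.
U: inherits non-unit rules of {G, S, U} → GGU | GU | SG | b | bfU | f | fU.

S -> b | GU | fU | bfU; G -> b | GU | fU; U -> b | f | GU | SG | fU | GGU | bfU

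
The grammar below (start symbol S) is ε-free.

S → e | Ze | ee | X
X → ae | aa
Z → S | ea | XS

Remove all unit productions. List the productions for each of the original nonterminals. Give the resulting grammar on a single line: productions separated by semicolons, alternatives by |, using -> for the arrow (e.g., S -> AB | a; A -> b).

S -> e | Ze | aa | ae | ee; X -> aa | ae; Z -> e | XS | Ze | aa | ae | ea | ee

Unit productions: S->X, Z->S.
Unit pairs (A ⇒* B via units): (S,X), (Z,S), (Z,X).
S: inherits non-unit rules of {S, X} → Ze | aa | ae | e | ee.
X: inherits non-unit rules of {X} → aa | ae.
Z: inherits non-unit rules of {S, X, Z} → XS | Ze | aa | ae | e | ea | ee.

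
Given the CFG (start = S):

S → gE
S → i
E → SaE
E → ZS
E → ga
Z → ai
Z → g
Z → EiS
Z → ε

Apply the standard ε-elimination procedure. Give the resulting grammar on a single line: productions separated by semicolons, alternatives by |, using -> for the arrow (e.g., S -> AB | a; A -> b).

S -> i | gE; E -> S | ZS | ga | SaE; Z -> g | ai | EiS

Nullable set: {Z}.
E -> ZS: Z nullable, giving S | ZS.
Drop Z -> ε.
Unchanged (no nullable symbols): S -> gE; S -> i; E -> SaE; E -> ga; Z -> EiS; Z -> ai; Z -> g.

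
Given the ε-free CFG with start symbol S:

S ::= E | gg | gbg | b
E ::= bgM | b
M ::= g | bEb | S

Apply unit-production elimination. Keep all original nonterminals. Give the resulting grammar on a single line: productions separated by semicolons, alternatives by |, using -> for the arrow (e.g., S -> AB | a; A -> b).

S -> b | gg | bgM | gbg; E -> b | bgM; M -> b | g | gg | bEb | bgM | gbg

Unit productions: M->S, S->E.
Unit pairs (A ⇒* B via units): (M,E), (M,S), (S,E).
S: inherits non-unit rules of {E, S} → b | bgM | gbg | gg.
E: inherits non-unit rules of {E} → b | bgM.
M: inherits non-unit rules of {E, M, S} → b | bEb | bgM | g | gbg | gg.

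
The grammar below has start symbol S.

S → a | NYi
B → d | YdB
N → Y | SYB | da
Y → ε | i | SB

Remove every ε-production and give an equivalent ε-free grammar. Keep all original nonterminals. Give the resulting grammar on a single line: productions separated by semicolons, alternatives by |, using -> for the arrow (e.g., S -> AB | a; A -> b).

Nullable set: {N, Y}.
S -> NYi: N, Y nullable, giving NYi | Ni | Yi | i.
B -> YdB: Y nullable, giving YdB | dB.
N -> SYB: Y nullable, giving SB | SYB.
N -> Y: Y nullable, giving Y.
Drop Y -> ε.
Unchanged (no nullable symbols): S -> a; B -> d; N -> da; Y -> SB; Y -> i.

S -> a | i | Ni | Yi | NYi; B -> d | dB | YdB; N -> Y | SB | da | SYB; Y -> i | SB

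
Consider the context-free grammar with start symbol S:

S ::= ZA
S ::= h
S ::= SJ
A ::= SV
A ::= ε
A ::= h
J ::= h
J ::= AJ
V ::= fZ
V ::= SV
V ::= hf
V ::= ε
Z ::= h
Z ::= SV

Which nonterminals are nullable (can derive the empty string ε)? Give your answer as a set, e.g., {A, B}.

Directly nullable (have an ε-rule): {A, V}.
Not nullable: J, S, Z — each has a terminal in every rule's right-hand side or depends on a non-nullable symbol.

{A, V}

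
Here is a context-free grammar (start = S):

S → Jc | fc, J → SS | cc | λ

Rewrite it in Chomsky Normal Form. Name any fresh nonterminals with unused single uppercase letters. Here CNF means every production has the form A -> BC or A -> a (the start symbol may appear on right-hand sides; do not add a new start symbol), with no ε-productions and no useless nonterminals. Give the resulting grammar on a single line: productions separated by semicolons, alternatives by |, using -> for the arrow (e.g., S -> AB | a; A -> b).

Nullable: {J}; after ε-elimination: S -> c | Jc | fc; J -> SS | cc.
No unit productions to eliminate.
TERM: introduce A -> c, B -> f and substitute in every rule of length ≥2.

S -> c | BA | JA; A -> c; B -> f; J -> AA | SS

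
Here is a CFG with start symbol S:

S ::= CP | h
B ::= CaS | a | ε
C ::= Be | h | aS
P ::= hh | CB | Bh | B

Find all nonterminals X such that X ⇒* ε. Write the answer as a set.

{B, P}

Directly nullable (have an ε-rule): {B}.
P is nullable via P -> B (every symbol on the right is already known nullable).
Not nullable: C, S — each has a terminal in every rule's right-hand side or depends on a non-nullable symbol.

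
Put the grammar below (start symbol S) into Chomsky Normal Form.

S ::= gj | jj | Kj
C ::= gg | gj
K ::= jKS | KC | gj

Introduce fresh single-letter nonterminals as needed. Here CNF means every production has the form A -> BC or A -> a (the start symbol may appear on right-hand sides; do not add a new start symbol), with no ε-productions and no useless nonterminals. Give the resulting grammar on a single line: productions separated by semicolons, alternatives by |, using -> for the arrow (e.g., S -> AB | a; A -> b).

S -> AB | BB | KB; A -> g; B -> j; C -> AA | AB; D -> KS; K -> AB | BD | KC

No ε-productions.
No unit productions to eliminate.
TERM: introduce A -> g, B -> j and substitute in every rule of length ≥2.
BIN: K -> BKS becomes K -> BD, D -> KS.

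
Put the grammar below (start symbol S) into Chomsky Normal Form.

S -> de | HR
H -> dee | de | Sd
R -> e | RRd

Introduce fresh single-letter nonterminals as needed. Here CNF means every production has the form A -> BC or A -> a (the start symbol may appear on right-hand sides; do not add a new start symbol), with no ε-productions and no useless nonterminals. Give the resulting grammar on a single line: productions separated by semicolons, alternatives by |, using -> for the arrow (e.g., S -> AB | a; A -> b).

No ε-productions.
No unit productions to eliminate.
TERM: introduce A -> d, B -> e and substitute in every rule of length ≥2.
BIN: H -> ABB becomes H -> AC, C -> BB; R -> RRA becomes R -> RD, D -> RA.

S -> AB | HR; A -> d; B -> e; C -> BB; D -> RA; H -> AB | AC | SA; R -> e | RD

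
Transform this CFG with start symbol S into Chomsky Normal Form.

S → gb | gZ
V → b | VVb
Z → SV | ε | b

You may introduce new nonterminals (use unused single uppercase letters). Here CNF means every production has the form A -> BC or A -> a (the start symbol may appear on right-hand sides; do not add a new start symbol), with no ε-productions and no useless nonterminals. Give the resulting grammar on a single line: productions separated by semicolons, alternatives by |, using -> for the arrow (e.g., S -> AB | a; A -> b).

Nullable: {Z}; after ε-elimination: S -> g | gZ | gb; V -> b | VVb; Z -> b | SV.
No unit productions to eliminate.
TERM: introduce B -> b, A -> g and substitute in every rule of length ≥2.
BIN: V -> VVB becomes V -> VC, C -> VB.

S -> g | AB | AZ; A -> g; B -> b; C -> VB; V -> b | VC; Z -> b | SV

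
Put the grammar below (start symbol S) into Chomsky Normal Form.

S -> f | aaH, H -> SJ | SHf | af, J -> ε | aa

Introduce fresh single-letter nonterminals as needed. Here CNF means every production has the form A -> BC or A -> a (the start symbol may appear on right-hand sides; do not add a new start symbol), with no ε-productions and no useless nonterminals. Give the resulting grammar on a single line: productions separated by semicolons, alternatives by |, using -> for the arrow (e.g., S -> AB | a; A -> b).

Nullable: {J}; after ε-elimination: S -> f | aaH; H -> S | SJ | af | SHf; J -> aa.
After unit-elimination: S -> f | aaH; H -> f | SJ | af | SHf | aaH; J -> aa.
TERM: introduce B -> a, A -> f and substitute in every rule of length ≥2.
BIN: H -> BBH becomes H -> BC, C -> BH; H -> SHA becomes H -> SD, D -> HA; S -> BBH becomes S -> BE, E -> BH.

S -> f | BE; A -> f; B -> a; C -> BH; D -> HA; E -> BH; H -> f | BA | BC | SD | SJ; J -> BB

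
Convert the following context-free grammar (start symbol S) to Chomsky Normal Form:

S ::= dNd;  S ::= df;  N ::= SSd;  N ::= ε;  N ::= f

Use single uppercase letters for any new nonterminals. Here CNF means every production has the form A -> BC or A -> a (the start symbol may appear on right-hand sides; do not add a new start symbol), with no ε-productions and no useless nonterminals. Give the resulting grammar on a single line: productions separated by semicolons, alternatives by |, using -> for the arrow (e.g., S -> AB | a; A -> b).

S -> AA | AB | AD; A -> d; B -> f; C -> SA; D -> NA; N -> f | SC

Nullable: {N}; after ε-elimination: S -> dd | df | dNd; N -> f | SSd.
No unit productions to eliminate.
TERM: introduce A -> d, B -> f and substitute in every rule of length ≥2.
BIN: N -> SSA becomes N -> SC, C -> SA; S -> ANA becomes S -> AD, D -> NA.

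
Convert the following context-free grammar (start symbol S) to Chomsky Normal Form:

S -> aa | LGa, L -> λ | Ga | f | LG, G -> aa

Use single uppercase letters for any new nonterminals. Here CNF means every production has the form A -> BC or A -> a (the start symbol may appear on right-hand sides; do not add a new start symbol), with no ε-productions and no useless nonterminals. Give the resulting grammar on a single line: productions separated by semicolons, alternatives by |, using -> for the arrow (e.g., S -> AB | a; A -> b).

S -> AA | GA | LB; A -> a; B -> GA; G -> AA; L -> f | AA | GA | LG

Nullable: {L}; after ε-elimination: S -> Ga | aa | LGa; G -> aa; L -> G | f | Ga | LG.
After unit-elimination: S -> Ga | aa | LGa; G -> aa; L -> f | Ga | LG | aa.
TERM: introduce A -> a and substitute in every rule of length ≥2.
BIN: S -> LGA becomes S -> LB, B -> GA.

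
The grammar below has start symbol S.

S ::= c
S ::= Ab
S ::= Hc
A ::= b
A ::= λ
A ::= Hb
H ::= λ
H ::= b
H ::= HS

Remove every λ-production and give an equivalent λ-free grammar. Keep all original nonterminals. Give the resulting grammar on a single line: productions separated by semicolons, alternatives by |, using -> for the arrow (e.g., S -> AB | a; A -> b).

S -> b | c | Ab | Hc; A -> b | Hb; H -> S | b | HS

Nullable set: {A, H}.
S -> Ab: A nullable, giving Ab | b.
S -> Hc: H nullable, giving Hc | c.
Drop A -> λ.
A -> Hb: H nullable, giving Hb | b.
Drop H -> λ.
H -> HS: H nullable, giving HS | S.
Unchanged (no nullable symbols): S -> c; A -> b; H -> b.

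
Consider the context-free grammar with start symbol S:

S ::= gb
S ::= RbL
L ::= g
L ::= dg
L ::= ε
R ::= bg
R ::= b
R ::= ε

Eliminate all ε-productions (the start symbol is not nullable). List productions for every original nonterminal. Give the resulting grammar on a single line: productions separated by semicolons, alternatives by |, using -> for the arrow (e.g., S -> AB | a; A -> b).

S -> b | Rb | bL | gb | RbL; L -> g | dg; R -> b | bg

Nullable set: {L, R}.
S -> RbL: R, L nullable, giving Rb | RbL | b | bL.
Drop L -> ε.
Drop R -> ε.
Unchanged (no nullable symbols): S -> gb; L -> dg; L -> g; R -> b; R -> bg.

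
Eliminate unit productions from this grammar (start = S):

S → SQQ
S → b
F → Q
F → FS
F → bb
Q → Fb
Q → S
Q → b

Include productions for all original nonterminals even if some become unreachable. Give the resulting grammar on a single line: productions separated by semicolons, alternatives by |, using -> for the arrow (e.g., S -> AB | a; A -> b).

S -> b | SQQ; F -> b | FS | Fb | bb | SQQ; Q -> b | Fb | SQQ

Unit productions: F->Q, Q->S.
Unit pairs (A ⇒* B via units): (F,Q), (F,S), (Q,S).
S: inherits non-unit rules of {S} → SQQ | b.
F: inherits non-unit rules of {F, Q, S} → FS | Fb | SQQ | b | bb.
Q: inherits non-unit rules of {Q, S} → Fb | SQQ | b.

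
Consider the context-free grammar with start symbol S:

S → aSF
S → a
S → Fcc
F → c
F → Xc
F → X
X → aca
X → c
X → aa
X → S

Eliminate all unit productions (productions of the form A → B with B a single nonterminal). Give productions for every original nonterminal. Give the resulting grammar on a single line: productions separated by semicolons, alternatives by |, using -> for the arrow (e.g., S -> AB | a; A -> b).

Unit productions: F->X, X->S.
Unit pairs (A ⇒* B via units): (F,S), (F,X), (X,S).
S: inherits non-unit rules of {S} → Fcc | a | aSF.
F: inherits non-unit rules of {F, S, X} → Fcc | Xc | a | aSF | aa | aca | c.
X: inherits non-unit rules of {S, X} → Fcc | a | aSF | aa | aca | c.

S -> a | Fcc | aSF; F -> a | c | Xc | aa | Fcc | aSF | aca; X -> a | c | aa | Fcc | aSF | aca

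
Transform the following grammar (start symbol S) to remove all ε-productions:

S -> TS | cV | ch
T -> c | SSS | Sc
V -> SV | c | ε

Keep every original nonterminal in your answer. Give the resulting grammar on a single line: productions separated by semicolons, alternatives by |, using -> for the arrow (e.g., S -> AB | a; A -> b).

S -> c | TS | cV | ch; T -> c | Sc | SSS; V -> S | c | SV

Nullable set: {V}.
S -> cV: V nullable, giving c | cV.
Drop V -> ε.
V -> SV: V nullable, giving S | SV.
Unchanged (no nullable symbols): S -> TS; S -> ch; T -> SSS; T -> Sc; T -> c; V -> c.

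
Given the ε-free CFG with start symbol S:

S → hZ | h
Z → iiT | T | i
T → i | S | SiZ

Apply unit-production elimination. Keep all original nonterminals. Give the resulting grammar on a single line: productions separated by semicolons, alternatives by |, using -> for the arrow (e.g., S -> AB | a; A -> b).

S -> h | hZ; T -> h | i | hZ | SiZ; Z -> h | i | hZ | SiZ | iiT

Unit productions: T->S, Z->T.
Unit pairs (A ⇒* B via units): (T,S), (Z,S), (Z,T).
S: inherits non-unit rules of {S} → h | hZ.
T: inherits non-unit rules of {S, T} → SiZ | h | hZ | i.
Z: inherits non-unit rules of {S, T, Z} → SiZ | h | hZ | i | iiT.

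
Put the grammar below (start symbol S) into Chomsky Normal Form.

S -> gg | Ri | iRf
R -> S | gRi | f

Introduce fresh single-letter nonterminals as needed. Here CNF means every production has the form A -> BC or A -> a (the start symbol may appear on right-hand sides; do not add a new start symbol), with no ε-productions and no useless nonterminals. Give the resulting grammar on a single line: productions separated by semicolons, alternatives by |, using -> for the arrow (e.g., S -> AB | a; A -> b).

S -> AF | BB | RA; A -> i; B -> g; C -> f; D -> RC; E -> RA; F -> RC; R -> f | AD | BB | BE | RA

No ε-productions.
After unit-elimination: S -> Ri | gg | iRf; R -> f | Ri | gg | gRi | iRf.
TERM: introduce C -> f, B -> g, A -> i and substitute in every rule of length ≥2.
BIN: R -> ARC becomes R -> AD, D -> RC; R -> BRA becomes R -> BE, E -> RA; S -> ARC becomes S -> AF, F -> RC.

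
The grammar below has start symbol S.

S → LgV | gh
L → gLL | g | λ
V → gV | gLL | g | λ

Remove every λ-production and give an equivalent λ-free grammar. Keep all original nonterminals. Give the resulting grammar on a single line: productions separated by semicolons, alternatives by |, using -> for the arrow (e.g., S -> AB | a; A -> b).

S -> g | Lg | gV | gh | LgV; L -> g | gL | gLL; V -> g | gL | gV | gLL

Nullable set: {L, V}.
S -> LgV: L, V nullable, giving Lg | LgV | g | gV.
Drop L -> λ.
L -> gLL: L, L nullable, giving g | gL | gLL.
Drop V -> λ.
V -> gLL: L, L nullable, giving g | gL | gLL.
V -> gV: V nullable, giving g | gV.
Unchanged (no nullable symbols): S -> gh; L -> g; V -> g.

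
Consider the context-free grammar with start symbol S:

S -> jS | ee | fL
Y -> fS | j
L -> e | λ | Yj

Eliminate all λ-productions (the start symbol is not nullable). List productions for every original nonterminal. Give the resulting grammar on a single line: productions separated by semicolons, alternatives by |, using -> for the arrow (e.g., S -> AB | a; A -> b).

Nullable set: {L}.
S -> fL: L nullable, giving f | fL.
Drop L -> λ.
Unchanged (no nullable symbols): S -> ee; S -> jS; L -> Yj; L -> e; Y -> fS; Y -> j.

S -> f | ee | fL | jS; L -> e | Yj; Y -> j | fS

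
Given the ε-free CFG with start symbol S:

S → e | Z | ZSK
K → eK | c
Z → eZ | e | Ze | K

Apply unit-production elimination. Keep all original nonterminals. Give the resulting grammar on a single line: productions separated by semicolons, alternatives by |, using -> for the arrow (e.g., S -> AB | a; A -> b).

S -> c | e | Ze | eK | eZ | ZSK; K -> c | eK; Z -> c | e | Ze | eK | eZ

Unit productions: S->Z, Z->K.
Unit pairs (A ⇒* B via units): (S,K), (S,Z), (Z,K).
S: inherits non-unit rules of {K, S, Z} → ZSK | Ze | c | e | eK | eZ.
K: inherits non-unit rules of {K} → c | eK.
Z: inherits non-unit rules of {K, Z} → Ze | c | e | eK | eZ.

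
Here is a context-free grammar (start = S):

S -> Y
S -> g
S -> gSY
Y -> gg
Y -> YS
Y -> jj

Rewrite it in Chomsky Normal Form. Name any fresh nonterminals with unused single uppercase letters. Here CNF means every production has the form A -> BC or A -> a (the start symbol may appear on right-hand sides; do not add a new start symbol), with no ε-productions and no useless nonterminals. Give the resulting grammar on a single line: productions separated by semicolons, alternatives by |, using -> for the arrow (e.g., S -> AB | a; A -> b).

S -> g | AA | AC | BB | YS; A -> g; B -> j; C -> SY; Y -> AA | BB | YS

No ε-productions.
After unit-elimination: S -> g | YS | gg | jj | gSY; Y -> YS | gg | jj.
TERM: introduce A -> g, B -> j and substitute in every rule of length ≥2.
BIN: S -> ASY becomes S -> AC, C -> SY.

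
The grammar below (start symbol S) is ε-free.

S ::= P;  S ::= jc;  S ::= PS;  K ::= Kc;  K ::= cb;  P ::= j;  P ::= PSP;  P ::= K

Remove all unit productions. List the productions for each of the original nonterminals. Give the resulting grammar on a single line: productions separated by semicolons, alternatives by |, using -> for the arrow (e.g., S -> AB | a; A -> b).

Unit productions: P->K, S->P.
Unit pairs (A ⇒* B via units): (P,K), (S,K), (S,P).
S: inherits non-unit rules of {K, P, S} → Kc | PS | PSP | cb | j | jc.
K: inherits non-unit rules of {K} → Kc | cb.
P: inherits non-unit rules of {K, P} → Kc | PSP | cb | j.

S -> j | Kc | PS | cb | jc | PSP; K -> Kc | cb; P -> j | Kc | cb | PSP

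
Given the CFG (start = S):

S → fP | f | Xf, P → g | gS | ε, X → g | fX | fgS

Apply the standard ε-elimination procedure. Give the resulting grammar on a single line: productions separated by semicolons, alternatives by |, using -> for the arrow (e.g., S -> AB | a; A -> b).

Nullable set: {P}.
S -> fP: P nullable, giving f | fP.
Drop P -> ε.
Unchanged (no nullable symbols): S -> Xf; S -> f; P -> g; P -> gS; X -> fX; X -> fgS; X -> g.

S -> f | Xf | fP; P -> g | gS; X -> g | fX | fgS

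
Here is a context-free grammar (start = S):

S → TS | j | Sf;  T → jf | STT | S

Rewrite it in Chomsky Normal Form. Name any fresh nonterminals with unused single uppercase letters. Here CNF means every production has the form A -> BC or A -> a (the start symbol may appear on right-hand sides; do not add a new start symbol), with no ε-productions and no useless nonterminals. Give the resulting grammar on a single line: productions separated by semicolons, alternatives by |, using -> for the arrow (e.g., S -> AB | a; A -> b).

S -> j | SA | TS; A -> f; B -> j; C -> TT; T -> j | BA | SA | SC | TS

No ε-productions.
After unit-elimination: S -> j | Sf | TS; T -> j | Sf | TS | jf | STT.
TERM: introduce A -> f, B -> j and substitute in every rule of length ≥2.
BIN: T -> STT becomes T -> SC, C -> TT.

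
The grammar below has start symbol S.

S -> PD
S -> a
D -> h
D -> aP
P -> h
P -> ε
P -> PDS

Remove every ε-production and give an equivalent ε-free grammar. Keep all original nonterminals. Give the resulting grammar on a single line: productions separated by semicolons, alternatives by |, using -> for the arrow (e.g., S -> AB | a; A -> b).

S -> D | a | PD; D -> a | h | aP; P -> h | DS | PDS

Nullable set: {P}.
S -> PD: P nullable, giving D | PD.
D -> aP: P nullable, giving a | aP.
Drop P -> ε.
P -> PDS: P nullable, giving DS | PDS.
Unchanged (no nullable symbols): S -> a; D -> h; P -> h.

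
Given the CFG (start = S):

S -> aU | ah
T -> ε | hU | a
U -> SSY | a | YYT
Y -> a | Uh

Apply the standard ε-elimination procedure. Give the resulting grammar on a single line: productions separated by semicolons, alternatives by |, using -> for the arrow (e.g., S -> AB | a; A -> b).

S -> aU | ah; T -> a | hU; U -> a | YY | SSY | YYT; Y -> a | Uh

Nullable set: {T}.
Drop T -> ε.
U -> YYT: T nullable, giving YY | YYT.
Unchanged (no nullable symbols): S -> aU; S -> ah; T -> a; T -> hU; U -> SSY; U -> a; Y -> Uh; Y -> a.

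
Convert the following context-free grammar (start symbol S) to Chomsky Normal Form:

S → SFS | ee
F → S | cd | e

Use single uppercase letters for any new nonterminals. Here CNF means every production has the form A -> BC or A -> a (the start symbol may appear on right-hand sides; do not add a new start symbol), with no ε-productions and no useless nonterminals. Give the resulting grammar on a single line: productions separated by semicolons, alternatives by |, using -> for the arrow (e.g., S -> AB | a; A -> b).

S -> CC | SE; A -> c; B -> d; C -> e; D -> FS; E -> FS; F -> e | AB | CC | SD

No ε-productions.
After unit-elimination: S -> ee | SFS; F -> e | cd | ee | SFS.
TERM: introduce A -> c, B -> d, C -> e and substitute in every rule of length ≥2.
BIN: F -> SFS becomes F -> SD, D -> FS; S -> SFS becomes S -> SE, E -> FS.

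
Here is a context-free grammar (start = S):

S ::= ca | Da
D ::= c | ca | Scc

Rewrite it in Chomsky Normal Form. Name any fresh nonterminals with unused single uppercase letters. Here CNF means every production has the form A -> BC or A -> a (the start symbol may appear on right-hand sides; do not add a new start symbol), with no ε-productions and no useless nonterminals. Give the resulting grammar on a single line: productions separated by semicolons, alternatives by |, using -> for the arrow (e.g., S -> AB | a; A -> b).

S -> AB | DB; A -> c; B -> a; C -> AA; D -> c | AB | SC

No ε-productions.
No unit productions to eliminate.
TERM: introduce B -> a, A -> c and substitute in every rule of length ≥2.
BIN: D -> SAA becomes D -> SC, C -> AA.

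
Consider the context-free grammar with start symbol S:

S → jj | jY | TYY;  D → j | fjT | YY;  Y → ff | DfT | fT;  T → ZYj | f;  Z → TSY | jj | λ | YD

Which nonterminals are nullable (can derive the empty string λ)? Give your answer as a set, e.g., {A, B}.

Directly nullable (have an ε-rule): {Z}.
Not nullable: D, S, T, Y — each has a terminal in every rule's right-hand side or depends on a non-nullable symbol.

{Z}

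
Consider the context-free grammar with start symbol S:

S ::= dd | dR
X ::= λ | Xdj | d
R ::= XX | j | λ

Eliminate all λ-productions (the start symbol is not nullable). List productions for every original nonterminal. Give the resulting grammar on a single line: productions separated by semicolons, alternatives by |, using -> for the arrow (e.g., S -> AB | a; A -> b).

S -> d | dR | dd; R -> X | j | XX; X -> d | dj | Xdj

Nullable set: {R, X}.
S -> dR: R nullable, giving d | dR.
Drop R -> λ.
R -> XX: X, X nullable, giving X | XX.
Drop X -> λ.
X -> Xdj: X nullable, giving Xdj | dj.
Unchanged (no nullable symbols): S -> dd; R -> j; X -> d.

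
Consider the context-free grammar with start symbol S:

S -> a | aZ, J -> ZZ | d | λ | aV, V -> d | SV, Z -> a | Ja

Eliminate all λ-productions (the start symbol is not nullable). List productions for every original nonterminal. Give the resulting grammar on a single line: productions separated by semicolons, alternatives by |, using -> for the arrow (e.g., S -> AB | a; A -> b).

Nullable set: {J}.
Drop J -> λ.
Z -> Ja: J nullable, giving Ja | a.
Unchanged (no nullable symbols): S -> a; S -> aZ; J -> ZZ; J -> aV; J -> d; V -> SV; V -> d; Z -> a.

S -> a | aZ; J -> d | ZZ | aV; V -> d | SV; Z -> a | Ja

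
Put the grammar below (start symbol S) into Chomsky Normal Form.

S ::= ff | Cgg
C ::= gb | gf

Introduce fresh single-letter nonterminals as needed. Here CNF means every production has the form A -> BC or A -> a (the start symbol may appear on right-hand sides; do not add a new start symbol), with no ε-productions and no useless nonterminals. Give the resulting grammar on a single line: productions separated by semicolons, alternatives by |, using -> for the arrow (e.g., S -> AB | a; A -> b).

S -> CE | DD; A -> g; B -> b; C -> AB | AD; D -> f; E -> AA

No ε-productions.
No unit productions to eliminate.
TERM: introduce B -> b, D -> f, A -> g and substitute in every rule of length ≥2.
BIN: S -> CAA becomes S -> CE, E -> AA.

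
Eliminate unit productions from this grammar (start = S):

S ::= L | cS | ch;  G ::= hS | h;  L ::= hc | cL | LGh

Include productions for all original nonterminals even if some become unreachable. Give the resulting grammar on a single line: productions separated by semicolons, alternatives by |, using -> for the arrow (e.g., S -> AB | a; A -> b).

Unit productions: S->L.
Unit pairs (A ⇒* B via units): (S,L).
S: inherits non-unit rules of {L, S} → LGh | cL | cS | ch | hc.
G: inherits non-unit rules of {G} → h | hS.
L: inherits non-unit rules of {L} → LGh | cL | hc.

S -> cL | cS | ch | hc | LGh; G -> h | hS; L -> cL | hc | LGh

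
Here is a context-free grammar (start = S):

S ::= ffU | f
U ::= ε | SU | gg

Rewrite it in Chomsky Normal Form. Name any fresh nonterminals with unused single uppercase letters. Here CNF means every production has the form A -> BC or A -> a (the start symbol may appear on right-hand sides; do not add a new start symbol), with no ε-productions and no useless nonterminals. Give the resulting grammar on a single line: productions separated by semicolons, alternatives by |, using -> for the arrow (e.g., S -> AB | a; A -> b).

S -> f | AA | AC; A -> f; B -> g; C -> AU; D -> AU; U -> f | AA | AD | BB | SU

Nullable: {U}; after ε-elimination: S -> f | ff | ffU; U -> S | SU | gg.
After unit-elimination: S -> f | ff | ffU; U -> f | SU | ff | gg | ffU.
TERM: introduce A -> f, B -> g and substitute in every rule of length ≥2.
BIN: S -> AAU becomes S -> AC, C -> AU; U -> AAU becomes U -> AD, D -> AU.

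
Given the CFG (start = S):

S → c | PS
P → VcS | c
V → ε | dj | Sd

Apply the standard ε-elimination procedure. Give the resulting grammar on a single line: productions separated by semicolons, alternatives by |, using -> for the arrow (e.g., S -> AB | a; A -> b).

Nullable set: {V}.
P -> VcS: V nullable, giving VcS | cS.
Drop V -> ε.
Unchanged (no nullable symbols): S -> PS; S -> c; P -> c; V -> Sd; V -> dj.

S -> c | PS; P -> c | cS | VcS; V -> Sd | dj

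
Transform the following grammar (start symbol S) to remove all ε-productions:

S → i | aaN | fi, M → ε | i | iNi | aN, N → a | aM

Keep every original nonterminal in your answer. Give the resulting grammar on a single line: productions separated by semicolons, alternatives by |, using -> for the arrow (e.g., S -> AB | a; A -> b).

Nullable set: {M}.
Drop M -> ε.
N -> aM: M nullable, giving a | aM.
Unchanged (no nullable symbols): S -> aaN; S -> fi; S -> i; M -> aN; M -> i; M -> iNi; N -> a.

S -> i | fi | aaN; M -> i | aN | iNi; N -> a | aM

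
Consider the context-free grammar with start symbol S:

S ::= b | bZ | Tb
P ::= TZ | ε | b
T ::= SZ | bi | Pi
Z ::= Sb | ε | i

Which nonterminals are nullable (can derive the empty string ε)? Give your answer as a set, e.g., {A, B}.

Directly nullable (have an ε-rule): {P, Z}.
Not nullable: S, T — each has a terminal in every rule's right-hand side or depends on a non-nullable symbol.

{P, Z}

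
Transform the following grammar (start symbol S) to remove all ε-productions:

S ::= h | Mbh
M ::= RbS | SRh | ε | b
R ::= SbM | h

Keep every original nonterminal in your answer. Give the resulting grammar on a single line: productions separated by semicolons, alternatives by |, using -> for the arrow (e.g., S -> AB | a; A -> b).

S -> h | bh | Mbh; M -> b | RbS | SRh; R -> h | Sb | SbM

Nullable set: {M}.
S -> Mbh: M nullable, giving Mbh | bh.
Drop M -> ε.
R -> SbM: M nullable, giving Sb | SbM.
Unchanged (no nullable symbols): S -> h; M -> RbS; M -> SRh; M -> b; R -> h.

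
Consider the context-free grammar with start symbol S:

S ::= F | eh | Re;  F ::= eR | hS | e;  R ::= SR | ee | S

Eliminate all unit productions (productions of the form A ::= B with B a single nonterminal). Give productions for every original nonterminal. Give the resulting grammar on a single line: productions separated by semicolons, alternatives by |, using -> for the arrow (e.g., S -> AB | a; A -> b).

S -> e | Re | eR | eh | hS; F -> e | eR | hS; R -> e | Re | SR | eR | ee | eh | hS

Unit productions: R->S, S->F.
Unit pairs (A ⇒* B via units): (R,F), (R,S), (S,F).
S: inherits non-unit rules of {F, S} → Re | e | eR | eh | hS.
F: inherits non-unit rules of {F} → e | eR | hS.
R: inherits non-unit rules of {F, R, S} → Re | SR | e | eR | ee | eh | hS.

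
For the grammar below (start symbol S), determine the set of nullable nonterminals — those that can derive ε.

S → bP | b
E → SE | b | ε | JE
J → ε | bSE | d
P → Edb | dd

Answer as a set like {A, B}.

{E, J}

Directly nullable (have an ε-rule): {E, J}.
Not nullable: P, S — each has a terminal in every rule's right-hand side or depends on a non-nullable symbol.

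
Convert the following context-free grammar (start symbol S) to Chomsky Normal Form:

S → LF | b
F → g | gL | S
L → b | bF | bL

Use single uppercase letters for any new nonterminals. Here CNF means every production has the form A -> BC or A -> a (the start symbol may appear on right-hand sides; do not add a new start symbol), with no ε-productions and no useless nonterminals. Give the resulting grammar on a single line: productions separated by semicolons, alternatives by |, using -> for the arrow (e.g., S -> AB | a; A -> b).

No ε-productions.
After unit-elimination: S -> b | LF; F -> b | g | LF | gL; L -> b | bF | bL.
TERM: introduce B -> b, A -> g and substitute in every rule of length ≥2.

S -> b | LF; A -> g; B -> b; F -> b | g | AL | LF; L -> b | BF | BL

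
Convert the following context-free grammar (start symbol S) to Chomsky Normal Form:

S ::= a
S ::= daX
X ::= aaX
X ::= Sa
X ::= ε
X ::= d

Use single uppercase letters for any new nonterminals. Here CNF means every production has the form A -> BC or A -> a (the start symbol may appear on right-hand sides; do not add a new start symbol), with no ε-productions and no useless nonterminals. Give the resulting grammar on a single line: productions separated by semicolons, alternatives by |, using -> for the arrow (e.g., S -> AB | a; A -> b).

S -> a | AB | AC; A -> d; B -> a; C -> BX; D -> BX; X -> d | BB | BD | SB

Nullable: {X}; after ε-elimination: S -> a | da | daX; X -> d | Sa | aa | aaX.
No unit productions to eliminate.
TERM: introduce B -> a, A -> d and substitute in every rule of length ≥2.
BIN: S -> ABX becomes S -> AC, C -> BX; X -> BBX becomes X -> BD, D -> BX.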